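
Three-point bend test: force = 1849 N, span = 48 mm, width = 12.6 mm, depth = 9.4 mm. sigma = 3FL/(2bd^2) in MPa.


sigma = 3*1849*48/(2*12.6*9.4^2) = 119.6 MPa

119.6


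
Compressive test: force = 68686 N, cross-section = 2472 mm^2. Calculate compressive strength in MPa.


CS = 68686 / 2472 = 27.8 MPa

27.8


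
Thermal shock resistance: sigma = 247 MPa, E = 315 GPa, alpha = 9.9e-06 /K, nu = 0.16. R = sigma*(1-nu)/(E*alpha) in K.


R = 247*(1-0.16)/(315*1000*9.9e-06) = 67 K

67


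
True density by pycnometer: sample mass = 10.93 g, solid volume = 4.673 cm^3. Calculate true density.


TD = 10.93 / 4.673 = 2.339 g/cm^3

2.339


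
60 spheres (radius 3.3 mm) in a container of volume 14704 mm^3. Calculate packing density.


V_sphere = 4/3*pi*3.3^3 = 150.5326 mm^3
Total V = 60*150.5326 = 9031.956 mm^3
PD = 9031.956 / 14704 = 0.614

0.614


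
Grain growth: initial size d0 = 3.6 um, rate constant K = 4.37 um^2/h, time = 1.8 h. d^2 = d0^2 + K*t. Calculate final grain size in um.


d^2 = 3.6^2 + 4.37*1.8 = 20.826
d = sqrt(20.826) = 4.56 um

4.56


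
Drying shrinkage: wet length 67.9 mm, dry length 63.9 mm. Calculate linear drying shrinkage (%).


DS = (67.9 - 63.9) / 67.9 * 100 = 5.89%

5.89


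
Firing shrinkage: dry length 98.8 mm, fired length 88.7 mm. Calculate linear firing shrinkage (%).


FS = (98.8 - 88.7) / 98.8 * 100 = 10.22%

10.22


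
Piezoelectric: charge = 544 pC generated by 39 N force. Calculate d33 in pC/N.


d33 = 544 / 39 = 13.9 pC/N

13.9


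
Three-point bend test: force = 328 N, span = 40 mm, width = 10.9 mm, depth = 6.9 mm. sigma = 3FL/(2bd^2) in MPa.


sigma = 3*328*40/(2*10.9*6.9^2) = 37.9 MPa

37.9


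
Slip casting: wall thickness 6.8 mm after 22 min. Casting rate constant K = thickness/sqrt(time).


K = 6.8 / sqrt(22) = 6.8 / 4.6904 = 1.45 mm/min^0.5

1.45


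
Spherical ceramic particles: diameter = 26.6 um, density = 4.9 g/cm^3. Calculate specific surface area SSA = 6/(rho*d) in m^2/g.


SSA = 6 / (4.9 * 26.6) = 0.046 m^2/g

0.046


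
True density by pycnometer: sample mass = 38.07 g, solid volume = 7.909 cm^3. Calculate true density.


TD = 38.07 / 7.909 = 4.814 g/cm^3

4.814


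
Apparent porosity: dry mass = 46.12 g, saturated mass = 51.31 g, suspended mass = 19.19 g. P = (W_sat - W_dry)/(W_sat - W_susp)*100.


P = (51.31 - 46.12) / (51.31 - 19.19) * 100 = 5.19 / 32.12 * 100 = 16.2%

16.2


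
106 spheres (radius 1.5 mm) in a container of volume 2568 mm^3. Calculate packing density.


V_sphere = 4/3*pi*1.5^3 = 14.1372 mm^3
Total V = 106*14.1372 = 1498.5432 mm^3
PD = 1498.5432 / 2568 = 0.584

0.584


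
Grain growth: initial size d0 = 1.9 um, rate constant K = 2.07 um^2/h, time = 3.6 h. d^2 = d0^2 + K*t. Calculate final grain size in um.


d^2 = 1.9^2 + 2.07*3.6 = 11.062
d = sqrt(11.062) = 3.33 um

3.33


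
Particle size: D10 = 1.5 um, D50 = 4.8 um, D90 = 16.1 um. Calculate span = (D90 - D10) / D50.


Span = (16.1 - 1.5) / 4.8 = 14.6 / 4.8 = 3.042

3.042


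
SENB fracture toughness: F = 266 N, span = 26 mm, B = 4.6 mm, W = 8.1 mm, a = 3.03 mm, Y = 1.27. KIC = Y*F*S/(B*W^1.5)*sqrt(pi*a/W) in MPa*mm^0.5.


KIC = 1.27*266*26/(4.6*8.1^1.5)*sqrt(pi*3.03/8.1) = 89.79

89.79


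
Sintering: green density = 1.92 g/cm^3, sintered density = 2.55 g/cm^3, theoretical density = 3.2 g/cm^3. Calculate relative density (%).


Relative = 2.55 / 3.2 * 100 = 79.7%

79.7


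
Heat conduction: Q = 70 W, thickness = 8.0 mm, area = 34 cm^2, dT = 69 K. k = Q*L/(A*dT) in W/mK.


k = 70*8.0/1000/(34/10000*69) = 2.39 W/mK

2.39


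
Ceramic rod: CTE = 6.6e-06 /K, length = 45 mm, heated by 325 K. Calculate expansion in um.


dL = 6.6e-06 * 45 * 325 * 1000 = 96.525 um

96.525


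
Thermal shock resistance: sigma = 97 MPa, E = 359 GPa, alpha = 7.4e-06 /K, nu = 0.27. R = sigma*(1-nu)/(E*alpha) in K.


R = 97*(1-0.27)/(359*1000*7.4e-06) = 27 K

27


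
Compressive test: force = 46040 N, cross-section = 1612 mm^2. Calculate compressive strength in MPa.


CS = 46040 / 1612 = 28.6 MPa

28.6


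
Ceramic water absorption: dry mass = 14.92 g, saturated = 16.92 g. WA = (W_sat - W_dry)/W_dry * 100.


WA = (16.92 - 14.92) / 14.92 * 100 = 13.4%

13.4


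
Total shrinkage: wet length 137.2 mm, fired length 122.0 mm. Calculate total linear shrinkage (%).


TS = (137.2 - 122.0) / 137.2 * 100 = 11.08%

11.08


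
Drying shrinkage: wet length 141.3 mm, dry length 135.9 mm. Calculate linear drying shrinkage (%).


DS = (141.3 - 135.9) / 141.3 * 100 = 3.82%

3.82


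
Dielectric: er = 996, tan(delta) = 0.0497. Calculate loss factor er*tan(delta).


Loss = 996 * 0.0497 = 49.501

49.501


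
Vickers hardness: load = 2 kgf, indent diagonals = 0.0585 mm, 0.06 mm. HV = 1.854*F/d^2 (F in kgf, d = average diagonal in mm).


d_avg = (0.0585+0.06)/2 = 0.05925 mm
HV = 1.854*2/0.05925^2 = 1056

1056


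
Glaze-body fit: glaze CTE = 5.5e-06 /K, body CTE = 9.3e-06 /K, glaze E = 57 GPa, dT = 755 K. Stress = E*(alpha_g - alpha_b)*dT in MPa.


Stress = 57*1000*(5.5e-06 - 9.3e-06)*755 = -163.5 MPa

-163.5


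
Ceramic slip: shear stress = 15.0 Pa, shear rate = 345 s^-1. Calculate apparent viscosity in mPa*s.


eta = tau/gamma * 1000 = 15.0/345 * 1000 = 43.5 mPa*s

43.5


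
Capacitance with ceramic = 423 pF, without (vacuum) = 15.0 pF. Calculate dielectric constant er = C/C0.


er = 423 / 15.0 = 28.2

28.2


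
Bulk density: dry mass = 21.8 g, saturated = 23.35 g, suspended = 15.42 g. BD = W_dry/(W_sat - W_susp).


BD = 21.8 / (23.35 - 15.42) = 21.8 / 7.93 = 2.749 g/cm^3

2.749


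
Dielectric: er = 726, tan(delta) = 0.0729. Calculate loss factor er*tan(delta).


Loss = 726 * 0.0729 = 52.925

52.925


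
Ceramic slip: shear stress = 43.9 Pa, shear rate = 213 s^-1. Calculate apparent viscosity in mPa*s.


eta = tau/gamma * 1000 = 43.9/213 * 1000 = 206.1 mPa*s

206.1


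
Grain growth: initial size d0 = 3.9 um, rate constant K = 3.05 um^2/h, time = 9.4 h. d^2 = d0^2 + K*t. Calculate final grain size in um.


d^2 = 3.9^2 + 3.05*9.4 = 43.88
d = sqrt(43.88) = 6.62 um

6.62


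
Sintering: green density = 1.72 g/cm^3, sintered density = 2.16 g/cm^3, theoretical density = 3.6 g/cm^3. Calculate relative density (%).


Relative = 2.16 / 3.6 * 100 = 60.0%

60.0


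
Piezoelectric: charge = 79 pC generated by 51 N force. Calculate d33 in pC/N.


d33 = 79 / 51 = 1.5 pC/N

1.5


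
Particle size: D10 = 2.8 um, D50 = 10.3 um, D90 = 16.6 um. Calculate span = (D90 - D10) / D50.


Span = (16.6 - 2.8) / 10.3 = 13.8 / 10.3 = 1.34

1.34


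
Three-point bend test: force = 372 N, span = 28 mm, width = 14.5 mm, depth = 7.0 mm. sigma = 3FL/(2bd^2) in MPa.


sigma = 3*372*28/(2*14.5*7.0^2) = 22.0 MPa

22.0


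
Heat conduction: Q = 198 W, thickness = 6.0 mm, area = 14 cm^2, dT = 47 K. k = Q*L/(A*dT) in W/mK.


k = 198*6.0/1000/(14/10000*47) = 18.05 W/mK

18.05


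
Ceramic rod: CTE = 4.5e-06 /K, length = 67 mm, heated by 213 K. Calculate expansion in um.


dL = 4.5e-06 * 67 * 213 * 1000 = 64.22 um

64.22


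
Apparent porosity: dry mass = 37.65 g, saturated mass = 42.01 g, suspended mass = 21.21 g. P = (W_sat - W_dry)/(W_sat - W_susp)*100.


P = (42.01 - 37.65) / (42.01 - 21.21) * 100 = 4.36 / 20.8 * 100 = 21.0%

21.0


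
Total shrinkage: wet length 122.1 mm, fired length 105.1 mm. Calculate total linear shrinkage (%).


TS = (122.1 - 105.1) / 122.1 * 100 = 13.92%

13.92


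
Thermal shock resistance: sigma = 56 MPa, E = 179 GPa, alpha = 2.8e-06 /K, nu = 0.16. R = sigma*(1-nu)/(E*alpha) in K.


R = 56*(1-0.16)/(179*1000*2.8e-06) = 94 K

94


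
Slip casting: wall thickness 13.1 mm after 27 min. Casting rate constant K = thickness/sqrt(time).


K = 13.1 / sqrt(27) = 13.1 / 5.1962 = 2.521 mm/min^0.5

2.521


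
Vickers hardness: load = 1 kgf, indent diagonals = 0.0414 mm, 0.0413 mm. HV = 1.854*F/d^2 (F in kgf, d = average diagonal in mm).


d_avg = (0.0414+0.0413)/2 = 0.04135 mm
HV = 1.854*1/0.04135^2 = 1084

1084


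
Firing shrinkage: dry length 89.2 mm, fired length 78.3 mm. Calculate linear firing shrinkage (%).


FS = (89.2 - 78.3) / 89.2 * 100 = 12.22%

12.22


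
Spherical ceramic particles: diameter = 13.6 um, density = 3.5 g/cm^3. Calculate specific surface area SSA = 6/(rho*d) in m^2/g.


SSA = 6 / (3.5 * 13.6) = 0.126 m^2/g

0.126


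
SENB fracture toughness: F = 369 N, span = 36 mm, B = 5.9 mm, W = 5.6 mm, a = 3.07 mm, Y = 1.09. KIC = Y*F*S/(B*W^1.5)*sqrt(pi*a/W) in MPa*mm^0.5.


KIC = 1.09*369*36/(5.9*5.6^1.5)*sqrt(pi*3.07/5.6) = 243.04

243.04


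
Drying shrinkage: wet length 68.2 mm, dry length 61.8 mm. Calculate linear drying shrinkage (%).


DS = (68.2 - 61.8) / 68.2 * 100 = 9.38%

9.38


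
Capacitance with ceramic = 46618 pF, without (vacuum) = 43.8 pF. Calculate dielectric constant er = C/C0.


er = 46618 / 43.8 = 1064.34

1064.34


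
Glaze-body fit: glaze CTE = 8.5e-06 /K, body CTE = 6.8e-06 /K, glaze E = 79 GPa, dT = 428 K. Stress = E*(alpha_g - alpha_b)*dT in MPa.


Stress = 79*1000*(8.5e-06 - 6.8e-06)*428 = 57.5 MPa

57.5


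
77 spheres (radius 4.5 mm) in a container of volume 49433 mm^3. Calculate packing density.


V_sphere = 4/3*pi*4.5^3 = 381.7035 mm^3
Total V = 77*381.7035 = 29391.1695 mm^3
PD = 29391.1695 / 49433 = 0.595

0.595


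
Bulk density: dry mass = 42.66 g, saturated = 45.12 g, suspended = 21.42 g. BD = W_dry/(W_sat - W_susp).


BD = 42.66 / (45.12 - 21.42) = 42.66 / 23.7 = 1.8 g/cm^3

1.8


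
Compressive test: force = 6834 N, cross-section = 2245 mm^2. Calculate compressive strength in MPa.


CS = 6834 / 2245 = 3.0 MPa

3.0


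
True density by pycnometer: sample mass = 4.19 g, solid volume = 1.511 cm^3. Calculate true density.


TD = 4.19 / 1.511 = 2.773 g/cm^3

2.773


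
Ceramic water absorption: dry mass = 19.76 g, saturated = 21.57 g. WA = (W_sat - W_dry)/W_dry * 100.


WA = (21.57 - 19.76) / 19.76 * 100 = 9.16%

9.16


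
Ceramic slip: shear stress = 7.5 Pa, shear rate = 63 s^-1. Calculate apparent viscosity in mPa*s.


eta = tau/gamma * 1000 = 7.5/63 * 1000 = 119.0 mPa*s

119.0


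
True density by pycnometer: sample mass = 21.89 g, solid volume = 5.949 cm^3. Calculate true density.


TD = 21.89 / 5.949 = 3.68 g/cm^3

3.68


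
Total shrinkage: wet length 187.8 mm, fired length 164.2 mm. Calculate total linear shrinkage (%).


TS = (187.8 - 164.2) / 187.8 * 100 = 12.57%

12.57


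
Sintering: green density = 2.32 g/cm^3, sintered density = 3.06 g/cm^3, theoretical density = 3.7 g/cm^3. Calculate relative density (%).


Relative = 3.06 / 3.7 * 100 = 82.7%

82.7


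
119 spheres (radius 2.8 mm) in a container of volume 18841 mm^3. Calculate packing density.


V_sphere = 4/3*pi*2.8^3 = 91.9523 mm^3
Total V = 119*91.9523 = 10942.3237 mm^3
PD = 10942.3237 / 18841 = 0.581

0.581


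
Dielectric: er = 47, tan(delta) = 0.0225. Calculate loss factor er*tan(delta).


Loss = 47 * 0.0225 = 1.058

1.058


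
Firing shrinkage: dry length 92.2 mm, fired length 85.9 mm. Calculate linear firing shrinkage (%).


FS = (92.2 - 85.9) / 92.2 * 100 = 6.83%

6.83


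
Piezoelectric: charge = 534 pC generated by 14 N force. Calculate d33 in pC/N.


d33 = 534 / 14 = 38.1 pC/N

38.1


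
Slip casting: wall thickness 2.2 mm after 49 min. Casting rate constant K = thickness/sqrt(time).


K = 2.2 / sqrt(49) = 2.2 / 7.0 = 0.314 mm/min^0.5

0.314


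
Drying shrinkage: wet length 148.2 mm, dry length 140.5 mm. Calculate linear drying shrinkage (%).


DS = (148.2 - 140.5) / 148.2 * 100 = 5.2%

5.2


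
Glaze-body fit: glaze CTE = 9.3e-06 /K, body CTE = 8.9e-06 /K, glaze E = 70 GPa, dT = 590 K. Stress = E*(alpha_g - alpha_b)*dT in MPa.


Stress = 70*1000*(9.3e-06 - 8.9e-06)*590 = 16.5 MPa

16.5


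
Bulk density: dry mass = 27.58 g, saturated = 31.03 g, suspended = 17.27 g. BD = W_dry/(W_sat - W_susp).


BD = 27.58 / (31.03 - 17.27) = 27.58 / 13.76 = 2.004 g/cm^3

2.004


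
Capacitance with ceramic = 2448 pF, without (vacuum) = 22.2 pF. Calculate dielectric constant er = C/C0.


er = 2448 / 22.2 = 110.27

110.27


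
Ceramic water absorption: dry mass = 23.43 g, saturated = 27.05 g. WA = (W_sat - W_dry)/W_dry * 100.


WA = (27.05 - 23.43) / 23.43 * 100 = 15.45%

15.45


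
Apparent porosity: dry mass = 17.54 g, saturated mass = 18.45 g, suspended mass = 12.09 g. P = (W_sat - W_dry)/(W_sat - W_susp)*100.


P = (18.45 - 17.54) / (18.45 - 12.09) * 100 = 0.91 / 6.36 * 100 = 14.3%

14.3


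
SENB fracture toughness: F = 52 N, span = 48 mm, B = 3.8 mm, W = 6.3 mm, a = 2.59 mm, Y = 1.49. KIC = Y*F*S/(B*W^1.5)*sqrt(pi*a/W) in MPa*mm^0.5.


KIC = 1.49*52*48/(3.8*6.3^1.5)*sqrt(pi*2.59/6.3) = 70.34

70.34


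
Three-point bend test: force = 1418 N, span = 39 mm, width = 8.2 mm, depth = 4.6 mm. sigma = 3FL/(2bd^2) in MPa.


sigma = 3*1418*39/(2*8.2*4.6^2) = 478.1 MPa

478.1


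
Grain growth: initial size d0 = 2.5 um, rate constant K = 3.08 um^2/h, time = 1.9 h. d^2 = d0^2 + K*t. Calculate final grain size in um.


d^2 = 2.5^2 + 3.08*1.9 = 12.102
d = sqrt(12.102) = 3.48 um

3.48


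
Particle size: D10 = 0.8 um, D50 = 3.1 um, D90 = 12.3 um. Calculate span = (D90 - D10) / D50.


Span = (12.3 - 0.8) / 3.1 = 11.5 / 3.1 = 3.71

3.71


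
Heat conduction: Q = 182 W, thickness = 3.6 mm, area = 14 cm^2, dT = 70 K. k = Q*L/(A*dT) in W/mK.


k = 182*3.6/1000/(14/10000*70) = 6.69 W/mK

6.69


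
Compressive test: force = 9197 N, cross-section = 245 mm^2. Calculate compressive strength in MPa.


CS = 9197 / 245 = 37.5 MPa

37.5


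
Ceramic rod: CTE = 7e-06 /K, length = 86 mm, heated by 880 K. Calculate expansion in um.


dL = 7e-06 * 86 * 880 * 1000 = 529.76 um

529.76


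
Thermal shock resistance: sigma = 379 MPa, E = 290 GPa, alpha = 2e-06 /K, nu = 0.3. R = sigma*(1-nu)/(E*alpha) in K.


R = 379*(1-0.3)/(290*1000*2e-06) = 457 K

457


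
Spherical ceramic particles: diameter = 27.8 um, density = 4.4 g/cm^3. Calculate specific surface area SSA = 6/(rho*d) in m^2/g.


SSA = 6 / (4.4 * 27.8) = 0.049 m^2/g

0.049


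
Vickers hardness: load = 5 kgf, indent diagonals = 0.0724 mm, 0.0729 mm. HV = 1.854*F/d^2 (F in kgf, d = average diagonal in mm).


d_avg = (0.0724+0.0729)/2 = 0.07265 mm
HV = 1.854*5/0.07265^2 = 1756

1756


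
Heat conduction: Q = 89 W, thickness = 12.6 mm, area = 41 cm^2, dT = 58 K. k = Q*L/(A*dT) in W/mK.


k = 89*12.6/1000/(41/10000*58) = 4.72 W/mK

4.72


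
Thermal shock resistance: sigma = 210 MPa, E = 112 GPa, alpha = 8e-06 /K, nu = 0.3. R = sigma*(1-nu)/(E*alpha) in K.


R = 210*(1-0.3)/(112*1000*8e-06) = 164 K

164


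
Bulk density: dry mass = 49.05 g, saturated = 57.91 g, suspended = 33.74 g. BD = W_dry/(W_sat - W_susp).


BD = 49.05 / (57.91 - 33.74) = 49.05 / 24.17 = 2.029 g/cm^3

2.029


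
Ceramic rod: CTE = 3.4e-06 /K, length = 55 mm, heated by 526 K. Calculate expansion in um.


dL = 3.4e-06 * 55 * 526 * 1000 = 98.362 um

98.362


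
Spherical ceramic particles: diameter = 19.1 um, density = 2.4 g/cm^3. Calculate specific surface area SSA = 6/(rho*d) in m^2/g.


SSA = 6 / (2.4 * 19.1) = 0.131 m^2/g

0.131


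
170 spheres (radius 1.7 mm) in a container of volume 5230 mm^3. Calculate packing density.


V_sphere = 4/3*pi*1.7^3 = 20.5795 mm^3
Total V = 170*20.5795 = 3498.515 mm^3
PD = 3498.515 / 5230 = 0.669

0.669


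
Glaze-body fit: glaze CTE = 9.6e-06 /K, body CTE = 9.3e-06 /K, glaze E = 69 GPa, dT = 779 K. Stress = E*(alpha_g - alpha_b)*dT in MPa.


Stress = 69*1000*(9.6e-06 - 9.3e-06)*779 = 16.1 MPa

16.1


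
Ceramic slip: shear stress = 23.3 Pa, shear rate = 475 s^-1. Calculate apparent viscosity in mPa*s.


eta = tau/gamma * 1000 = 23.3/475 * 1000 = 49.1 mPa*s

49.1


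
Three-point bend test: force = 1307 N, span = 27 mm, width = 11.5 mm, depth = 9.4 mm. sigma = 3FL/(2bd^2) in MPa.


sigma = 3*1307*27/(2*11.5*9.4^2) = 52.1 MPa

52.1


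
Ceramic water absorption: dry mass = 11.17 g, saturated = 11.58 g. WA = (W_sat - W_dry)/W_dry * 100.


WA = (11.58 - 11.17) / 11.17 * 100 = 3.67%

3.67


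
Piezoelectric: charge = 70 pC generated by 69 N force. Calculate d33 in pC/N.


d33 = 70 / 69 = 1.0 pC/N

1.0


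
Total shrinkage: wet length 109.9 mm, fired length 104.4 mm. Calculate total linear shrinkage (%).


TS = (109.9 - 104.4) / 109.9 * 100 = 5.0%

5.0


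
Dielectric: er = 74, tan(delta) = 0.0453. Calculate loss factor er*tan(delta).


Loss = 74 * 0.0453 = 3.352

3.352


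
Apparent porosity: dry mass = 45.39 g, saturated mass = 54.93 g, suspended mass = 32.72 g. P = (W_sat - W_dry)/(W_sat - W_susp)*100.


P = (54.93 - 45.39) / (54.93 - 32.72) * 100 = 9.54 / 22.21 * 100 = 43.0%

43.0


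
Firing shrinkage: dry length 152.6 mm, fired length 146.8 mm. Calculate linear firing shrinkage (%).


FS = (152.6 - 146.8) / 152.6 * 100 = 3.8%

3.8


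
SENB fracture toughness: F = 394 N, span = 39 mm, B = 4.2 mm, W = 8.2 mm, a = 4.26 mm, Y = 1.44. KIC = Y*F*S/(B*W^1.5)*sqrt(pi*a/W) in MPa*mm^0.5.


KIC = 1.44*394*39/(4.2*8.2^1.5)*sqrt(pi*4.26/8.2) = 286.63

286.63


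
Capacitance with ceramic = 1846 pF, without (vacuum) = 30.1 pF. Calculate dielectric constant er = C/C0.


er = 1846 / 30.1 = 61.33

61.33


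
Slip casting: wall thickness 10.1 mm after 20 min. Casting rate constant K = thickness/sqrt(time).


K = 10.1 / sqrt(20) = 10.1 / 4.4721 = 2.258 mm/min^0.5

2.258


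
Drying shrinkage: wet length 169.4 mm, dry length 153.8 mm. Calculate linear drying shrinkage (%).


DS = (169.4 - 153.8) / 169.4 * 100 = 9.21%

9.21


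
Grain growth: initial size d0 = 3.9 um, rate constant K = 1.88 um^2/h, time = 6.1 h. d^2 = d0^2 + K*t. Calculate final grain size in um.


d^2 = 3.9^2 + 1.88*6.1 = 26.678
d = sqrt(26.678) = 5.17 um

5.17


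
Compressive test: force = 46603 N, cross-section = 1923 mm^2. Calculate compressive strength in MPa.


CS = 46603 / 1923 = 24.2 MPa

24.2


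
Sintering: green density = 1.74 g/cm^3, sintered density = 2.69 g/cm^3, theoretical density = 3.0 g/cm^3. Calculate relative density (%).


Relative = 2.69 / 3.0 * 100 = 89.7%

89.7


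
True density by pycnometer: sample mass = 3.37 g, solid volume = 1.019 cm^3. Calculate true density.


TD = 3.37 / 1.019 = 3.307 g/cm^3

3.307


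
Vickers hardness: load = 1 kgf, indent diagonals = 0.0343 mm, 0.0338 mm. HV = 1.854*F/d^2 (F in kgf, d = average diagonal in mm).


d_avg = (0.0343+0.0338)/2 = 0.03405 mm
HV = 1.854*1/0.03405^2 = 1599

1599


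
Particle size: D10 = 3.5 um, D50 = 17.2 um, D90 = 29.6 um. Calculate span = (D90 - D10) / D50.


Span = (29.6 - 3.5) / 17.2 = 26.1 / 17.2 = 1.517

1.517


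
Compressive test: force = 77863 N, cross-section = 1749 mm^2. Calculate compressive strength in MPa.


CS = 77863 / 1749 = 44.5 MPa

44.5


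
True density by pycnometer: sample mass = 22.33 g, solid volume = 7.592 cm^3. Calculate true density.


TD = 22.33 / 7.592 = 2.941 g/cm^3

2.941


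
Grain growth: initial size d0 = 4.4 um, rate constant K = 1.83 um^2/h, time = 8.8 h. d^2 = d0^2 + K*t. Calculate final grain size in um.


d^2 = 4.4^2 + 1.83*8.8 = 35.464
d = sqrt(35.464) = 5.96 um

5.96


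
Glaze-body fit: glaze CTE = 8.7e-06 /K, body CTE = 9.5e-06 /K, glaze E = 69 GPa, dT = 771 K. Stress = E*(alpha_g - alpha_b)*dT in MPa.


Stress = 69*1000*(8.7e-06 - 9.5e-06)*771 = -42.6 MPa

-42.6


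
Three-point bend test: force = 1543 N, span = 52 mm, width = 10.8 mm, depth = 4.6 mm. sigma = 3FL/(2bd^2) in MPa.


sigma = 3*1543*52/(2*10.8*4.6^2) = 526.6 MPa

526.6


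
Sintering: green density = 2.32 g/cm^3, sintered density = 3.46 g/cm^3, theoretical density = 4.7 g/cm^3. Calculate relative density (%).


Relative = 3.46 / 4.7 * 100 = 73.6%

73.6


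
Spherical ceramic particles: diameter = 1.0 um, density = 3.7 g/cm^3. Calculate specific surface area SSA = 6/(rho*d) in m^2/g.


SSA = 6 / (3.7 * 1.0) = 1.622 m^2/g

1.622


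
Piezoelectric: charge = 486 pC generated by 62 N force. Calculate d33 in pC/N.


d33 = 486 / 62 = 7.8 pC/N

7.8


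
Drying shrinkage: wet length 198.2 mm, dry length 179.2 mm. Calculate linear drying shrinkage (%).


DS = (198.2 - 179.2) / 198.2 * 100 = 9.59%

9.59


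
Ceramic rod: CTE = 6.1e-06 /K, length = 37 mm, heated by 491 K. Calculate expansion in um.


dL = 6.1e-06 * 37 * 491 * 1000 = 110.819 um

110.819


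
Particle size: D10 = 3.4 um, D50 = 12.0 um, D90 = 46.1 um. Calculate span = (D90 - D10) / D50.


Span = (46.1 - 3.4) / 12.0 = 42.7 / 12.0 = 3.558

3.558


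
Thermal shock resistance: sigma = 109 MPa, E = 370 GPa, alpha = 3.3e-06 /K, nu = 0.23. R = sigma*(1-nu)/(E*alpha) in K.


R = 109*(1-0.23)/(370*1000*3.3e-06) = 69 K

69


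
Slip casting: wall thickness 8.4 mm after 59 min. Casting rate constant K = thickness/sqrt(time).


K = 8.4 / sqrt(59) = 8.4 / 7.6811 = 1.094 mm/min^0.5

1.094


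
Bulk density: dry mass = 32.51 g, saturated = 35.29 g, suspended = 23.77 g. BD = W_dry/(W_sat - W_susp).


BD = 32.51 / (35.29 - 23.77) = 32.51 / 11.52 = 2.822 g/cm^3

2.822


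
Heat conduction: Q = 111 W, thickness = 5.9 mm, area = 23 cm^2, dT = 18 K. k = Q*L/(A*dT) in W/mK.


k = 111*5.9/1000/(23/10000*18) = 15.82 W/mK

15.82


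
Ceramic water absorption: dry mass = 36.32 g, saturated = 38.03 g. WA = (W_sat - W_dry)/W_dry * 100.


WA = (38.03 - 36.32) / 36.32 * 100 = 4.71%

4.71


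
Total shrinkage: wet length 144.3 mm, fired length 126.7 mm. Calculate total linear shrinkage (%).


TS = (144.3 - 126.7) / 144.3 * 100 = 12.2%

12.2


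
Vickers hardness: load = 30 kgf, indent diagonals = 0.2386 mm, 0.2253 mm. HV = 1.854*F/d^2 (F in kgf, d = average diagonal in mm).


d_avg = (0.2386+0.2253)/2 = 0.23195 mm
HV = 1.854*30/0.23195^2 = 1034

1034


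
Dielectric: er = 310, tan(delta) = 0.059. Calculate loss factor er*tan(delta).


Loss = 310 * 0.059 = 18.29

18.29


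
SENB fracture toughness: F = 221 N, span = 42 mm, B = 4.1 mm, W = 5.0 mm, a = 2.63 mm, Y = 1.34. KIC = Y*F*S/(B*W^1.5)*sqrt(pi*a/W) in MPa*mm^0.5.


KIC = 1.34*221*42/(4.1*5.0^1.5)*sqrt(pi*2.63/5.0) = 348.8

348.8


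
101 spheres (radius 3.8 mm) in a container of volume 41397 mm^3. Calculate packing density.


V_sphere = 4/3*pi*3.8^3 = 229.8473 mm^3
Total V = 101*229.8473 = 23214.5773 mm^3
PD = 23214.5773 / 41397 = 0.561

0.561


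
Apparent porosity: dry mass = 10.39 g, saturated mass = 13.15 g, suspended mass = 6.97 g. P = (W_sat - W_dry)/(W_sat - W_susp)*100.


P = (13.15 - 10.39) / (13.15 - 6.97) * 100 = 2.76 / 6.18 * 100 = 44.7%

44.7


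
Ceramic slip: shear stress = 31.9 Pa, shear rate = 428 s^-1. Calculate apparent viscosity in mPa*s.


eta = tau/gamma * 1000 = 31.9/428 * 1000 = 74.5 mPa*s

74.5


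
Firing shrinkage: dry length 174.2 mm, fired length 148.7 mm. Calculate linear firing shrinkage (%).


FS = (174.2 - 148.7) / 174.2 * 100 = 14.64%

14.64


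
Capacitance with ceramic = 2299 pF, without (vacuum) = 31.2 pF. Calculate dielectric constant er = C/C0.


er = 2299 / 31.2 = 73.69

73.69


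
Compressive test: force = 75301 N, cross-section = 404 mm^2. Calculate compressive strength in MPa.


CS = 75301 / 404 = 186.4 MPa

186.4


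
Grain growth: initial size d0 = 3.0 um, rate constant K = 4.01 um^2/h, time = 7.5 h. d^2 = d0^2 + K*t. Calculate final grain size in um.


d^2 = 3.0^2 + 4.01*7.5 = 39.075
d = sqrt(39.075) = 6.25 um

6.25


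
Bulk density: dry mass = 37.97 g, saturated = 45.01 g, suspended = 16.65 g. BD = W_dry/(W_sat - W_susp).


BD = 37.97 / (45.01 - 16.65) = 37.97 / 28.36 = 1.339 g/cm^3

1.339


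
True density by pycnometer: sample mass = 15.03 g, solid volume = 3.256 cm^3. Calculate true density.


TD = 15.03 / 3.256 = 4.616 g/cm^3

4.616


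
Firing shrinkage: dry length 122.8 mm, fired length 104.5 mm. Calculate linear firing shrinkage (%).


FS = (122.8 - 104.5) / 122.8 * 100 = 14.9%

14.9


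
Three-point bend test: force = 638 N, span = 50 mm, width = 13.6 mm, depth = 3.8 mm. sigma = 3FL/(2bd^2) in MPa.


sigma = 3*638*50/(2*13.6*3.8^2) = 243.7 MPa

243.7


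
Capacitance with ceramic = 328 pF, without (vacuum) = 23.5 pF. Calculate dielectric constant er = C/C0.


er = 328 / 23.5 = 13.96

13.96


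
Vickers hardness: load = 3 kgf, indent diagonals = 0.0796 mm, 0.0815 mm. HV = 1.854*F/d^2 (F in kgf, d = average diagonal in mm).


d_avg = (0.0796+0.0815)/2 = 0.08055 mm
HV = 1.854*3/0.08055^2 = 857

857


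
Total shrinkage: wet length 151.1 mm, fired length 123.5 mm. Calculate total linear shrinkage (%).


TS = (151.1 - 123.5) / 151.1 * 100 = 18.27%

18.27


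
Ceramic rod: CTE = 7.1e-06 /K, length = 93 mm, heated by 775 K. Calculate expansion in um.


dL = 7.1e-06 * 93 * 775 * 1000 = 511.733 um

511.733


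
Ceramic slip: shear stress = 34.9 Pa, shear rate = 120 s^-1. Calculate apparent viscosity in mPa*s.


eta = tau/gamma * 1000 = 34.9/120 * 1000 = 290.8 mPa*s

290.8


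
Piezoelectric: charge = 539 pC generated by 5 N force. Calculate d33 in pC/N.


d33 = 539 / 5 = 107.8 pC/N

107.8


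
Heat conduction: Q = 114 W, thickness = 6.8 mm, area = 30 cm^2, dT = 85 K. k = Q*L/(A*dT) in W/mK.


k = 114*6.8/1000/(30/10000*85) = 3.04 W/mK

3.04


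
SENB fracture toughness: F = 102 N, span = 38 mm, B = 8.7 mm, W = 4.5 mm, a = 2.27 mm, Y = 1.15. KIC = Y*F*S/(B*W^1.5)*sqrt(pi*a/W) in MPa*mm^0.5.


KIC = 1.15*102*38/(8.7*4.5^1.5)*sqrt(pi*2.27/4.5) = 67.57

67.57


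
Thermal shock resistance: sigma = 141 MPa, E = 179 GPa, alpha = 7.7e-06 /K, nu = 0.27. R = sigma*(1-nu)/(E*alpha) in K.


R = 141*(1-0.27)/(179*1000*7.7e-06) = 75 K

75


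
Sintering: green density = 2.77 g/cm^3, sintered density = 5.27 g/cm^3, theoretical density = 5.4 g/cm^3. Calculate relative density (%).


Relative = 5.27 / 5.4 * 100 = 97.6%

97.6


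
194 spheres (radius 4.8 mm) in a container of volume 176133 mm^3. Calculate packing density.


V_sphere = 4/3*pi*4.8^3 = 463.2467 mm^3
Total V = 194*463.2467 = 89869.8598 mm^3
PD = 89869.8598 / 176133 = 0.51

0.51


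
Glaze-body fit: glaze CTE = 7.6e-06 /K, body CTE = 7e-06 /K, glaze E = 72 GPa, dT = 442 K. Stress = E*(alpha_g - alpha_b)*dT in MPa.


Stress = 72*1000*(7.6e-06 - 7e-06)*442 = 19.1 MPa

19.1


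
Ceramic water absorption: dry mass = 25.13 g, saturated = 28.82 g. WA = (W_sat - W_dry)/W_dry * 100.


WA = (28.82 - 25.13) / 25.13 * 100 = 14.68%

14.68


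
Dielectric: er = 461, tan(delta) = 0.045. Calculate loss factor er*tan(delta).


Loss = 461 * 0.045 = 20.745

20.745


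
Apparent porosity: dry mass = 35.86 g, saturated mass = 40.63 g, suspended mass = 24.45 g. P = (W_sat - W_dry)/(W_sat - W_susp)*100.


P = (40.63 - 35.86) / (40.63 - 24.45) * 100 = 4.77 / 16.18 * 100 = 29.5%

29.5


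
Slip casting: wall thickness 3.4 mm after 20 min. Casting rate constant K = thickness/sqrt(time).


K = 3.4 / sqrt(20) = 3.4 / 4.4721 = 0.76 mm/min^0.5

0.76


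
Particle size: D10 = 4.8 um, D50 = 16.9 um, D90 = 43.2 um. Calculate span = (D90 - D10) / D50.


Span = (43.2 - 4.8) / 16.9 = 38.4 / 16.9 = 2.272

2.272


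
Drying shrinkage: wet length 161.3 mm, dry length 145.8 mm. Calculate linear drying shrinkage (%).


DS = (161.3 - 145.8) / 161.3 * 100 = 9.61%

9.61


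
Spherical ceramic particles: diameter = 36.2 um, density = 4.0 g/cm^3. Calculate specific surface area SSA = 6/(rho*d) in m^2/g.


SSA = 6 / (4.0 * 36.2) = 0.041 m^2/g

0.041


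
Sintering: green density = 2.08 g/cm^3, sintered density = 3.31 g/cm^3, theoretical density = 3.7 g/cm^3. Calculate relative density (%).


Relative = 3.31 / 3.7 * 100 = 89.5%

89.5


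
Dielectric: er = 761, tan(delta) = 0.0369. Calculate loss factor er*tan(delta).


Loss = 761 * 0.0369 = 28.081

28.081


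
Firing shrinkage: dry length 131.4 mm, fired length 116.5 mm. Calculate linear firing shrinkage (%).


FS = (131.4 - 116.5) / 131.4 * 100 = 11.34%

11.34


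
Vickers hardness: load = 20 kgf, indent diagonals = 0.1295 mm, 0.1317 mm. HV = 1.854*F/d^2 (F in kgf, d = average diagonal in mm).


d_avg = (0.1295+0.1317)/2 = 0.1306 mm
HV = 1.854*20/0.1306^2 = 2174

2174


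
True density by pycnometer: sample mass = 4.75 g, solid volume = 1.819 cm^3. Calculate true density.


TD = 4.75 / 1.819 = 2.611 g/cm^3

2.611


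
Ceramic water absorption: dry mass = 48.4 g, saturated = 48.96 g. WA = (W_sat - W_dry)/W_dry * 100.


WA = (48.96 - 48.4) / 48.4 * 100 = 1.16%

1.16


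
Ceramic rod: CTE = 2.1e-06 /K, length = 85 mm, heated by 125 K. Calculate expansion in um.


dL = 2.1e-06 * 85 * 125 * 1000 = 22.313 um

22.313


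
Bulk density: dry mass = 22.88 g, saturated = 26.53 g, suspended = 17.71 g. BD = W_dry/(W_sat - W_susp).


BD = 22.88 / (26.53 - 17.71) = 22.88 / 8.82 = 2.594 g/cm^3

2.594


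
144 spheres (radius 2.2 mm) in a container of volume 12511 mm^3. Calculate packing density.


V_sphere = 4/3*pi*2.2^3 = 44.6022 mm^3
Total V = 144*44.6022 = 6422.7168 mm^3
PD = 6422.7168 / 12511 = 0.513

0.513


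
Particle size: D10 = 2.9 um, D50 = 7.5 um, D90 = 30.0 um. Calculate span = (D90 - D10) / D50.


Span = (30.0 - 2.9) / 7.5 = 27.1 / 7.5 = 3.613

3.613


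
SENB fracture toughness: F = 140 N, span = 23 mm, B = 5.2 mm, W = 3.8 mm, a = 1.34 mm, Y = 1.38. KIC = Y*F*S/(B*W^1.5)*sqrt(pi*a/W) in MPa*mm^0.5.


KIC = 1.38*140*23/(5.2*3.8^1.5)*sqrt(pi*1.34/3.8) = 121.42

121.42


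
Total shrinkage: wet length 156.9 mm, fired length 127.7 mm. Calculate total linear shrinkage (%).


TS = (156.9 - 127.7) / 156.9 * 100 = 18.61%

18.61


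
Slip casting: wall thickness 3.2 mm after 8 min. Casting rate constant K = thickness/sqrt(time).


K = 3.2 / sqrt(8) = 3.2 / 2.8284 = 1.131 mm/min^0.5

1.131


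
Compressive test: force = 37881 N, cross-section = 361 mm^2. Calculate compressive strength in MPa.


CS = 37881 / 361 = 104.9 MPa

104.9


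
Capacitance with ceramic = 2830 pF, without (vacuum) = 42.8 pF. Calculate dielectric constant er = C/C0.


er = 2830 / 42.8 = 66.12

66.12


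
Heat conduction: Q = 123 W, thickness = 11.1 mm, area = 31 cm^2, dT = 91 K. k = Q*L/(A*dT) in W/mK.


k = 123*11.1/1000/(31/10000*91) = 4.84 W/mK

4.84


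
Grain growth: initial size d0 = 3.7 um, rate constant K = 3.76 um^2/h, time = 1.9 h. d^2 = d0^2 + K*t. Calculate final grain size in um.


d^2 = 3.7^2 + 3.76*1.9 = 20.834
d = sqrt(20.834) = 4.56 um

4.56


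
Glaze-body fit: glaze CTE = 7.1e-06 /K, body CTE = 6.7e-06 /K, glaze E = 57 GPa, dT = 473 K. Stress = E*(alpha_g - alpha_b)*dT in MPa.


Stress = 57*1000*(7.1e-06 - 6.7e-06)*473 = 10.8 MPa

10.8


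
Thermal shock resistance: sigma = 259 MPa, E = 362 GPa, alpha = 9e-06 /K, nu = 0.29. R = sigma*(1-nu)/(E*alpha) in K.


R = 259*(1-0.29)/(362*1000*9e-06) = 56 K

56


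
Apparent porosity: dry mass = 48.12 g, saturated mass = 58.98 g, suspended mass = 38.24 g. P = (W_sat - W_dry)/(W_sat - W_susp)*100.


P = (58.98 - 48.12) / (58.98 - 38.24) * 100 = 10.86 / 20.74 * 100 = 52.4%

52.4


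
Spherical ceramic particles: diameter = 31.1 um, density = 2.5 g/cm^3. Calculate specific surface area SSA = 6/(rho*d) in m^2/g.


SSA = 6 / (2.5 * 31.1) = 0.077 m^2/g

0.077


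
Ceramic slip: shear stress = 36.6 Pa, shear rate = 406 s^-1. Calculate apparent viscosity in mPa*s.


eta = tau/gamma * 1000 = 36.6/406 * 1000 = 90.1 mPa*s

90.1


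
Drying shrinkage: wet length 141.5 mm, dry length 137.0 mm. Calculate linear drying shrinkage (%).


DS = (141.5 - 137.0) / 141.5 * 100 = 3.18%

3.18


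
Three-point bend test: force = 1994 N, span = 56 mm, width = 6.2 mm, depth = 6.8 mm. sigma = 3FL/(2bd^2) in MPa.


sigma = 3*1994*56/(2*6.2*6.8^2) = 584.2 MPa

584.2


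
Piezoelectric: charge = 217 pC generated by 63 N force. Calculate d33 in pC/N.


d33 = 217 / 63 = 3.4 pC/N

3.4


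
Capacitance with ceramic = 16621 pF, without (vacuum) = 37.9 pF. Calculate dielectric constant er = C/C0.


er = 16621 / 37.9 = 438.55

438.55


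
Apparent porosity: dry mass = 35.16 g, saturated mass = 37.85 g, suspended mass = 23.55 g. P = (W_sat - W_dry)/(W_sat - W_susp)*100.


P = (37.85 - 35.16) / (37.85 - 23.55) * 100 = 2.69 / 14.3 * 100 = 18.8%

18.8


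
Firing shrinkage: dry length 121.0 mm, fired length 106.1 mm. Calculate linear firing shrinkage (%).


FS = (121.0 - 106.1) / 121.0 * 100 = 12.31%

12.31


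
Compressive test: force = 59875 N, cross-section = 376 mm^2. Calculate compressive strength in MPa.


CS = 59875 / 376 = 159.2 MPa

159.2


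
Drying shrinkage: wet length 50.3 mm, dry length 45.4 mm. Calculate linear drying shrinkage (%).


DS = (50.3 - 45.4) / 50.3 * 100 = 9.74%

9.74


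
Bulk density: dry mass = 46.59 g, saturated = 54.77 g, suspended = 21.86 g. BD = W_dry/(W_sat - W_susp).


BD = 46.59 / (54.77 - 21.86) = 46.59 / 32.91 = 1.416 g/cm^3

1.416


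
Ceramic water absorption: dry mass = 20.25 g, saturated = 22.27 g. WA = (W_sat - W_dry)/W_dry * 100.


WA = (22.27 - 20.25) / 20.25 * 100 = 9.98%

9.98


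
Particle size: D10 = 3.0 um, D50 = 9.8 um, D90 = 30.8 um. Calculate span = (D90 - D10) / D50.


Span = (30.8 - 3.0) / 9.8 = 27.8 / 9.8 = 2.837

2.837


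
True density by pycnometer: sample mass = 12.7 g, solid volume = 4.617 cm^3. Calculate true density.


TD = 12.7 / 4.617 = 2.751 g/cm^3

2.751


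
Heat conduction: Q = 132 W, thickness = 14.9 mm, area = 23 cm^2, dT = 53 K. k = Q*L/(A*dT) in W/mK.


k = 132*14.9/1000/(23/10000*53) = 16.13 W/mK

16.13


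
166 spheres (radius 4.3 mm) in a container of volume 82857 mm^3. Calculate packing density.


V_sphere = 4/3*pi*4.3^3 = 333.0381 mm^3
Total V = 166*333.0381 = 55284.3246 mm^3
PD = 55284.3246 / 82857 = 0.667

0.667


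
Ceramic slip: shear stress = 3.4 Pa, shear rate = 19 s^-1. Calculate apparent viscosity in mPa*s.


eta = tau/gamma * 1000 = 3.4/19 * 1000 = 178.9 mPa*s

178.9


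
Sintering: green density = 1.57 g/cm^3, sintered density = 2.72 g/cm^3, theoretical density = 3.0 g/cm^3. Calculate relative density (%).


Relative = 2.72 / 3.0 * 100 = 90.7%

90.7


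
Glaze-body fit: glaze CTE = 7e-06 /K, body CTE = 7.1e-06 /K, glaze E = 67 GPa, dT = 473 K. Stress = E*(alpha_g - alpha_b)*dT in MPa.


Stress = 67*1000*(7e-06 - 7.1e-06)*473 = -3.2 MPa

-3.2


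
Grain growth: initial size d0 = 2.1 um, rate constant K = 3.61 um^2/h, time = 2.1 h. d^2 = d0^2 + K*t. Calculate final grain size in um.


d^2 = 2.1^2 + 3.61*2.1 = 11.991
d = sqrt(11.991) = 3.46 um

3.46


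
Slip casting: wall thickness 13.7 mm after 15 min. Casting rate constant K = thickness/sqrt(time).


K = 13.7 / sqrt(15) = 13.7 / 3.873 = 3.537 mm/min^0.5

3.537


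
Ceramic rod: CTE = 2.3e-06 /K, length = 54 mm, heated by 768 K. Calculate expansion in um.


dL = 2.3e-06 * 54 * 768 * 1000 = 95.386 um

95.386


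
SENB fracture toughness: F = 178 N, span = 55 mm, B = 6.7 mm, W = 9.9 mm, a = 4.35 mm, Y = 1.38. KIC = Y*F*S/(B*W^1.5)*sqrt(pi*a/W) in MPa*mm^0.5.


KIC = 1.38*178*55/(6.7*9.9^1.5)*sqrt(pi*4.35/9.9) = 76.06

76.06


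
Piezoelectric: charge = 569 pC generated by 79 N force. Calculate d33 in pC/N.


d33 = 569 / 79 = 7.2 pC/N

7.2


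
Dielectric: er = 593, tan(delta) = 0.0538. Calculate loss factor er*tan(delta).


Loss = 593 * 0.0538 = 31.903

31.903


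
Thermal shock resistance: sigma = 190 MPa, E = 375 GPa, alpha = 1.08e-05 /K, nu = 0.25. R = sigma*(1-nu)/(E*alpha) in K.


R = 190*(1-0.25)/(375*1000*1.08e-05) = 35 K

35


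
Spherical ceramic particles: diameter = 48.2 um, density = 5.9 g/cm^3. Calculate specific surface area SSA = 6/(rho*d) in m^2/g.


SSA = 6 / (5.9 * 48.2) = 0.021 m^2/g

0.021


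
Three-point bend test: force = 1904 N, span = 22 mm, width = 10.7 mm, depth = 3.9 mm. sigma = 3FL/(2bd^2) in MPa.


sigma = 3*1904*22/(2*10.7*3.9^2) = 386.1 MPa

386.1


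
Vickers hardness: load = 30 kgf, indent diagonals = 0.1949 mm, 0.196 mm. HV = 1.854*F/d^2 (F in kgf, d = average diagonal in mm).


d_avg = (0.1949+0.196)/2 = 0.19545 mm
HV = 1.854*30/0.19545^2 = 1456

1456


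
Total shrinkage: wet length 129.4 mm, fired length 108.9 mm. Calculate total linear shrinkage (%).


TS = (129.4 - 108.9) / 129.4 * 100 = 15.84%

15.84


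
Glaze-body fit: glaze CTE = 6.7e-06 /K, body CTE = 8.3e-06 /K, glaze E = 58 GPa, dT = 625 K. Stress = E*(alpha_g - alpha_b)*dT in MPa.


Stress = 58*1000*(6.7e-06 - 8.3e-06)*625 = -58.0 MPa

-58.0


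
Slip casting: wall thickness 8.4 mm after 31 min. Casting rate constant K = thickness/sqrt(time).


K = 8.4 / sqrt(31) = 8.4 / 5.5678 = 1.509 mm/min^0.5

1.509


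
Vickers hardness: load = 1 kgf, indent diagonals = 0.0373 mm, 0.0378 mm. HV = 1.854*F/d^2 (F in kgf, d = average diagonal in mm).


d_avg = (0.0373+0.0378)/2 = 0.03755 mm
HV = 1.854*1/0.03755^2 = 1315

1315


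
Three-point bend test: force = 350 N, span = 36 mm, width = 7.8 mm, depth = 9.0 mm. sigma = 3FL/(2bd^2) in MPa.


sigma = 3*350*36/(2*7.8*9.0^2) = 29.9 MPa

29.9


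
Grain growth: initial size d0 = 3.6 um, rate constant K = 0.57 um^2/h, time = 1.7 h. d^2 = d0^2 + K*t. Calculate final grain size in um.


d^2 = 3.6^2 + 0.57*1.7 = 13.929
d = sqrt(13.929) = 3.73 um

3.73


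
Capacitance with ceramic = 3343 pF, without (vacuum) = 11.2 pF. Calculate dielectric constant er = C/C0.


er = 3343 / 11.2 = 298.48

298.48


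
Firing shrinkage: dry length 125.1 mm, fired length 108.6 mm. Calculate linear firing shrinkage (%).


FS = (125.1 - 108.6) / 125.1 * 100 = 13.19%

13.19


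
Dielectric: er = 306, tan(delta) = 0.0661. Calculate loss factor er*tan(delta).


Loss = 306 * 0.0661 = 20.227

20.227


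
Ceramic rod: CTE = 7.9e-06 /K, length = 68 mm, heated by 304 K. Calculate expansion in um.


dL = 7.9e-06 * 68 * 304 * 1000 = 163.309 um

163.309


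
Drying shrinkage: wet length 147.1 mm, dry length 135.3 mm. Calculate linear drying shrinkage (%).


DS = (147.1 - 135.3) / 147.1 * 100 = 8.02%

8.02


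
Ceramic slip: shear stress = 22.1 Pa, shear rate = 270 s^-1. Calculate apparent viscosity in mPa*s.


eta = tau/gamma * 1000 = 22.1/270 * 1000 = 81.9 mPa*s

81.9


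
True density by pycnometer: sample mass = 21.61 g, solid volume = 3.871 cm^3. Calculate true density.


TD = 21.61 / 3.871 = 5.583 g/cm^3

5.583


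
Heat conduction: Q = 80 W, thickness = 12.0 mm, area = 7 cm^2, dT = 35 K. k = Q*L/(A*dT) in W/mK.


k = 80*12.0/1000/(7/10000*35) = 39.18 W/mK

39.18


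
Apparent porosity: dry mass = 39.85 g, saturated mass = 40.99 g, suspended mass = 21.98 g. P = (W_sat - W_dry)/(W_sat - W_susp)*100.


P = (40.99 - 39.85) / (40.99 - 21.98) * 100 = 1.14 / 19.01 * 100 = 6.0%

6.0


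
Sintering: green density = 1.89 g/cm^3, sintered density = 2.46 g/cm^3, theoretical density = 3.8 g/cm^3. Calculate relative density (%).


Relative = 2.46 / 3.8 * 100 = 64.7%

64.7


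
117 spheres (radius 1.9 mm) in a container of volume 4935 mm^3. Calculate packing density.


V_sphere = 4/3*pi*1.9^3 = 28.7309 mm^3
Total V = 117*28.7309 = 3361.5153 mm^3
PD = 3361.5153 / 4935 = 0.681

0.681


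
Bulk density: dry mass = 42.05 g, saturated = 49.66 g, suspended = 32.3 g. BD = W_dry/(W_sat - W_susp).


BD = 42.05 / (49.66 - 32.3) = 42.05 / 17.36 = 2.422 g/cm^3

2.422
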